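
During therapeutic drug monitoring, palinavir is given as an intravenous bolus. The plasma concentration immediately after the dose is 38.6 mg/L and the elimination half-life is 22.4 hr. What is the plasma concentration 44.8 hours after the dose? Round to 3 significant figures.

9.65 mg/L

k = ln 2 / 22.4 = 0.03094 hr⁻¹
C(t) = C₀ e^(−kt) = 38.6 × e^(−0.03094 × 44.8) = 38.6 × e^(−1.386) = 38.6 × 0.2500 ≈ 9.65 mg/L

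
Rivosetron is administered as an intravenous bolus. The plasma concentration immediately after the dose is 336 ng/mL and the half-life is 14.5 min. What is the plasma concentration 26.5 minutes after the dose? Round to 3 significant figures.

k = ln 2 / 14.5 = 0.04780 min⁻¹
26.5 min is 1.828 half-lives, so C = 336 × (1/2)^1.828 = 336 × 0.2817 ≈ 94.7 ng/mL

94.7 ng/mL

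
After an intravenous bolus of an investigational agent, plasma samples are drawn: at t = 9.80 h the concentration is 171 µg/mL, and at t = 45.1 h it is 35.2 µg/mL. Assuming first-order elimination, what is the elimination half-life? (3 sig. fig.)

k = ln(C₁/C₂) / (t₂ − t₁) = ln(171/35.2) / (45.1 − 9.80)
  = 1.581 / 35.30 = 0.04478 h⁻¹
t½ = ln 2 / k = ln 2 / 0.04478 ≈ 15.5 hours

15.5 hours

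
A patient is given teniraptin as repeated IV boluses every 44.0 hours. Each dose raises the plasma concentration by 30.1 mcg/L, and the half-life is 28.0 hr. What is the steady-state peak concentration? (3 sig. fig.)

k = ln 2 / 28.0 = 0.02476 hr⁻¹
Fraction remaining after one interval: e^(−kτ) = e^(−0.02476 × 44.0) = 0.3365
R = 1 / (1 − 0.3365) = 1.507
Css,max = 30.1 × 1.507 ≈ 45.4 mcg/L

45.4 mcg/L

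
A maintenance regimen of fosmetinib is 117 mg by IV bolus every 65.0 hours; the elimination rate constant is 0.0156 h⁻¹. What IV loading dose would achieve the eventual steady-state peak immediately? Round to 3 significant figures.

184 mg

Accumulation ratio R = 1 / (1 − e^(−kτ)) = 1 / (1 − e^(−0.01560×65.0)) = 1 / (1 − 0.3628) = 1.569
Loading dose = maintenance dose × R = 117 × 1.569 ≈ 184 mg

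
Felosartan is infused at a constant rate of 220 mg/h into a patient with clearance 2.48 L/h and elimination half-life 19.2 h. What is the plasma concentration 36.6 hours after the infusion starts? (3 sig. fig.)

Css = rate / CL = 220 / 2.48 = 88.71 mg/L
k = ln 2 / 19.2 = 0.03610 h⁻¹
C(t) = Css (1 − e^(−kt)) = 88.71 × (1 − e^(−1.321)) = 88.71 × 0.7332 ≈ 65.0 mg/L

65.0 mg/L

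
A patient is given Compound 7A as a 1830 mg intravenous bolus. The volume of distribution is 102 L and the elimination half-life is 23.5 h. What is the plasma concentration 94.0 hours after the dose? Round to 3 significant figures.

1.12 µg/mL

C₀ = dose / V = 1830 / 102 = 17.94 µg/mL
k = ln 2 / 23.5 = 0.02950 h⁻¹
C(t) = C₀ e^(−kt) = 17.94 × e^(−0.02950 × 94.0) = 17.94 × e^(−2.773) = 17.94 × 0.06250 ≈ 1.12 µg/mL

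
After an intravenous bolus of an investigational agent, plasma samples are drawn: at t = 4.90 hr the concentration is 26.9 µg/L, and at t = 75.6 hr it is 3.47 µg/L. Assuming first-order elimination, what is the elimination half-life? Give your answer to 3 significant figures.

k = ln(C₁/C₂) / (t₂ − t₁) = ln(26.9/3.47) / (75.6 − 4.90)
  = 2.048 / 70.70 = 0.02897 hr⁻¹
t½ = ln 2 / k = ln 2 / 0.02897 ≈ 23.9 hours

23.9 hours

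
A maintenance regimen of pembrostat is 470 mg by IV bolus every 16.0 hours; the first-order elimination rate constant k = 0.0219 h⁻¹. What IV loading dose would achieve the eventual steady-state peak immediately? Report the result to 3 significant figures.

Accumulation ratio R = 1 / (1 − e^(−kτ)) = 1 / (1 − e^(−0.02190×16.0)) = 1 / (1 − 0.7044) = 3.383
Loading dose = maintenance dose × R = 470 × 3.383 ≈ 1590 mg

1590 mg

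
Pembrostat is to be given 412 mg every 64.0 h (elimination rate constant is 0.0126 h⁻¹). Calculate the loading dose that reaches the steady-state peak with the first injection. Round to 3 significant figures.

744 mg

Accumulation ratio R = 1 / (1 − e^(−kτ)) = 1 / (1 − e^(−0.01260×64.0)) = 1 / (1 − 0.4465) = 1.807
Loading dose = maintenance dose × R = 412 × 1.807 ≈ 744 mg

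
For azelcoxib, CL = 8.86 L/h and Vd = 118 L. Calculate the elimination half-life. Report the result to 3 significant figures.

9.23 hours

k = CL / V = 8.86 / 118 = 0.07508 h⁻¹
t½ = ln 2 / k = ln 2 / 0.07508 ≈ 9.23 hours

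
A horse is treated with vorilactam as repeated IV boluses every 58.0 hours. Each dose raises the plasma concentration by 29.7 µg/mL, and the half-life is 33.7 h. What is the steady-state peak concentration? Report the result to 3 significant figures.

42.6 µg/mL

k = ln 2 / 33.7 = 0.02057 h⁻¹
Fraction remaining after one interval: e^(−kτ) = e^(−0.02057 × 58.0) = 0.3033
R = 1 / (1 − 0.3033) = 1.435
Css,max = 29.7 × 1.435 ≈ 42.6 µg/mL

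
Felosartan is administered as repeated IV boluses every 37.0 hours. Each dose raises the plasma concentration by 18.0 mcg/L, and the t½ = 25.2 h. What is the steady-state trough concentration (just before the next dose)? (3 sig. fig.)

10.2 mcg/L

k = ln 2 / 25.2 = 0.02751 h⁻¹
Fraction remaining after one interval: e^(−kτ) = e^(−0.02751 × 37.0) = 0.3614
R = 1 / (1 − 0.3614) = 1.566
Css,max = 18.0 × 1.566 = 28.19 mcg/L
Css,min = Css,max × e^(−kτ) = 28.19 × 0.3614 ≈ 10.2 mcg/L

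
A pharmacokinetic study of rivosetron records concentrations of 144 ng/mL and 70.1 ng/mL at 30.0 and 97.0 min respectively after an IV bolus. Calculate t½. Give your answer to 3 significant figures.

k = ln(C₁/C₂) / (t₂ − t₁) = ln(144/70.1) / (97.0 − 30.0)
  = 0.7199 / 67.00 = 0.01074 min⁻¹
t½ = ln 2 / k = ln 2 / 0.01074 ≈ 64.5 minutes

64.5 minutes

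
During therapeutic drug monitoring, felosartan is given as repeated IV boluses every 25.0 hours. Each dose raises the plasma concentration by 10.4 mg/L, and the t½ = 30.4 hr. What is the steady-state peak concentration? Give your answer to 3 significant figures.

k = ln 2 / 30.4 = 0.02280 hr⁻¹
Fraction remaining after one interval: e^(−kτ) = e^(−0.02280 × 25.0) = 0.5655
R = 1 / (1 − 0.5655) = 2.302
Css,max = 10.4 × 2.302 ≈ 23.9 mg/L

23.9 mg/L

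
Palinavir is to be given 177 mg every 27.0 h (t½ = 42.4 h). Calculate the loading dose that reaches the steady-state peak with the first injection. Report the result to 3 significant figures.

496 mg

k = ln 2 / 42.4 = 0.01635 h⁻¹
Accumulation ratio R = 1 / (1 − e^(−kτ)) = 1 / (1 − e^(−0.01635×27.0)) = 1 / (1 − 0.6431) = 2.802
Loading dose = maintenance dose × R = 177 × 2.802 ≈ 496 mg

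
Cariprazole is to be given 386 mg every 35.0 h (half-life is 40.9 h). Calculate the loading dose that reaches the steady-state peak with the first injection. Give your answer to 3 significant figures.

863 mg

k = ln 2 / 40.9 = 0.01695 h⁻¹
Accumulation ratio R = 1 / (1 − e^(−kτ)) = 1 / (1 − e^(−0.01695×35.0)) = 1 / (1 − 0.5526) = 2.235
Loading dose = maintenance dose × R = 386 × 2.235 ≈ 863 mg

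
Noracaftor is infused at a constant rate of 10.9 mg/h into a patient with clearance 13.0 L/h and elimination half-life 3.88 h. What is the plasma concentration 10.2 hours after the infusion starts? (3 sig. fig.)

0.703 µg/mL

Css = rate / CL = 10.9 / 13.0 = 0.8385 µg/mL
k = ln 2 / 3.88 = 0.1786 h⁻¹
C(t) = Css (1 − e^(−kt)) = 0.8385 × (1 − e^(−1.822)) = 0.8385 × 0.8383 ≈ 0.703 µg/mL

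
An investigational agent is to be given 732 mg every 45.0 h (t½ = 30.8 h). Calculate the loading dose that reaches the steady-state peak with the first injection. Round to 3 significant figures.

1150 mg

k = ln 2 / 30.8 = 0.02250 h⁻¹
Accumulation ratio R = 1 / (1 − e^(−kτ)) = 1 / (1 − e^(−0.02250×45.0)) = 1 / (1 − 0.3632) = 1.570
Loading dose = maintenance dose × R = 732 × 1.570 ≈ 1150 mg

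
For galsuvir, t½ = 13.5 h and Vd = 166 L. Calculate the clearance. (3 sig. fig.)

k = ln 2 / t½ = ln 2 / 13.5 = 0.05134 h⁻¹
CL = k · V = 0.05134 × 166 ≈ 8.52 L/h

8.52 L/h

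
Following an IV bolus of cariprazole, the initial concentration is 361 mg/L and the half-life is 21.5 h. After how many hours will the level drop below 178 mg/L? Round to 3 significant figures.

k = ln 2 / 21.5 = 0.03224 h⁻¹
C(t) = C₀ e^(−kt)  ⇒  t = ln(C₀/C) / k
t = ln(361/178) / 0.03224 = 0.7071 / 0.03224 ≈ 21.9 hours

21.9 hours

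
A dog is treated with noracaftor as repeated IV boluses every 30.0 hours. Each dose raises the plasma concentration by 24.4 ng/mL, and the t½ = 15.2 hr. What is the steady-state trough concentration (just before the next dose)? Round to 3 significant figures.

8.33 ng/mL

k = ln 2 / 15.2 = 0.04560 hr⁻¹
Fraction remaining after one interval: e^(−kτ) = e^(−0.04560 × 30.0) = 0.2546
R = 1 / (1 − 0.2546) = 1.342
Css,max = 24.4 × 1.342 = 32.73 ng/mL
Css,min = Css,max × e^(−kτ) = 32.73 × 0.2546 ≈ 8.33 ng/mL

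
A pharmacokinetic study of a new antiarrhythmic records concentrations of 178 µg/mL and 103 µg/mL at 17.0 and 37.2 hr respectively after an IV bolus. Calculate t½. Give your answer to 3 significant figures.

25.6 hours

k = ln(C₁/C₂) / (t₂ − t₁) = ln(178/103) / (37.2 − 17.0)
  = 0.5471 / 20.20 = 0.02708 hr⁻¹
t½ = ln 2 / k = ln 2 / 0.02708 ≈ 25.6 hours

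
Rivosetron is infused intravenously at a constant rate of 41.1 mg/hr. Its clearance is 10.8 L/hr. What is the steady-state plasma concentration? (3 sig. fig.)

3.81 µg/mL

Css = infusion rate / CL = 41.1 / 10.8 ≈ 3.81 µg/mL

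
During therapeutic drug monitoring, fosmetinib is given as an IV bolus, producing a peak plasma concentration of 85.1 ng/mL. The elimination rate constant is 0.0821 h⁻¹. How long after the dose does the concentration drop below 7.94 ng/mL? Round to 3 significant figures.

C(t) = C₀ e^(−kt)  ⇒  t = ln(C₀/C) / k
t = ln(85.1/7.94) / 0.08210 = 2.372 / 0.08210 ≈ 28.9 hours

28.9 hours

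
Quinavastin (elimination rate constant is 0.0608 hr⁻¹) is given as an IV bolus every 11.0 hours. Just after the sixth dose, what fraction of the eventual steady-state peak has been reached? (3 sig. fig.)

0.982

f_n = 1 − e^(−nkτ) = 1 − e^(−6 × 0.06080 × 11.0) = 1 − e^(−4.013) = 1 − 0.01808 ≈ 0.982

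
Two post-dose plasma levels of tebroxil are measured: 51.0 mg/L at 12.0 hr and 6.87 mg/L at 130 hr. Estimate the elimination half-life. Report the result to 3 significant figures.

40.8 hours

k = ln(C₁/C₂) / (t₂ − t₁) = ln(51.0/6.87) / (130 − 12.0)
  = 2.005 / 118.0 = 0.01699 hr⁻¹
t½ = ln 2 / k = ln 2 / 0.01699 ≈ 40.8 hours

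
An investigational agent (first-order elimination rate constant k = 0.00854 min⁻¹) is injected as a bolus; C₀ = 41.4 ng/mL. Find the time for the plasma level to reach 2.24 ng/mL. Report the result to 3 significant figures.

C(t) = C₀ e^(−kt)  ⇒  t = ln(C₀/C) / k
t = ln(41.4/2.24) / 0.008540 = 2.917 / 0.008540 ≈ 342 minutes

342 minutes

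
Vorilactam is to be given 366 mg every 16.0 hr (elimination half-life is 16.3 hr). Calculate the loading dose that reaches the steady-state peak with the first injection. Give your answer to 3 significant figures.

k = ln 2 / 16.3 = 0.04252 hr⁻¹
Accumulation ratio R = 1 / (1 − e^(−kτ)) = 1 / (1 − e^(−0.04252×16.0)) = 1 / (1 − 0.5064) = 2.026
Loading dose = maintenance dose × R = 366 × 2.026 ≈ 742 mg

742 mg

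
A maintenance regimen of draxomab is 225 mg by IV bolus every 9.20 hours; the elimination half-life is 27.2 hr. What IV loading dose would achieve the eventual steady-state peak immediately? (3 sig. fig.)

1080 mg

k = ln 2 / 27.2 = 0.02548 hr⁻¹
Accumulation ratio R = 1 / (1 − e^(−kτ)) = 1 / (1 − e^(−0.02548×9.20)) = 1 / (1 − 0.7910) = 4.785
Loading dose = maintenance dose × R = 225 × 4.785 ≈ 1080 mg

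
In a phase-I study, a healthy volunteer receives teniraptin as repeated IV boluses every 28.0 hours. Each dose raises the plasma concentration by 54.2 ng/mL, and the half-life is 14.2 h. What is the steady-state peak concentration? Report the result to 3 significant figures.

72.7 ng/mL

k = ln 2 / 14.2 = 0.04881 h⁻¹
Fraction remaining after one interval: e^(−kτ) = e^(−0.04881 × 28.0) = 0.2549
R = 1 / (1 − 0.2549) = 1.342
Css,max = 54.2 × 1.342 ≈ 72.7 ng/mL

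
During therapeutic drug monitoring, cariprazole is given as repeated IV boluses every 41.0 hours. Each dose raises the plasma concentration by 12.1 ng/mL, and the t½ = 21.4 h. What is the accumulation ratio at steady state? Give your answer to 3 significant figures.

1.36

k = ln 2 / 21.4 = 0.03239 h⁻¹
Fraction remaining after one interval: e^(−kτ) = e^(−0.03239 × 41.0) = 0.2650
R = 1 / (1 − 0.2650) = 1 / 0.7350 ≈ 1.36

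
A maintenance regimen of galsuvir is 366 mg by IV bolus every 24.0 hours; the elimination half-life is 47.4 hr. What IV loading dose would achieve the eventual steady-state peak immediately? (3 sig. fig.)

k = ln 2 / 47.4 = 0.01462 hr⁻¹
Accumulation ratio R = 1 / (1 − e^(−kτ)) = 1 / (1 − e^(−0.01462×24.0)) = 1 / (1 − 0.7040) = 3.379
Loading dose = maintenance dose × R = 366 × 3.379 ≈ 1240 mg

1240 mg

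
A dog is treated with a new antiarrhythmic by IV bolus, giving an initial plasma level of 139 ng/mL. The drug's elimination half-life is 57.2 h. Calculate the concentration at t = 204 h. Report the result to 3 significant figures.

k = ln 2 / 57.2 = 0.01212 h⁻¹
C(t) = C₀ e^(−kt) = 139 × e^(−0.01212 × 204) = 139 × e^(−2.472) = 139 × 0.08441 ≈ 11.7 ng/mL

11.7 ng/mL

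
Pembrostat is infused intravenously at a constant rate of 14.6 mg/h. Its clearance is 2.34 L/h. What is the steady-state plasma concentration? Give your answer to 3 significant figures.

6.24 µg/mL

Css = infusion rate / CL = 14.6 / 2.34 ≈ 6.24 µg/mL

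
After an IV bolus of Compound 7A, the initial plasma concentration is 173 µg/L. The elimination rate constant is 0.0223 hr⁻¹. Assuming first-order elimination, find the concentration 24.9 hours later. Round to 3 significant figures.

C(t) = C₀ e^(−kt) = 173 × e^(−0.02230 × 24.9) = 173 × e^(−0.5553) = 173 × 0.5739 ≈ 99.3 µg/L

99.3 µg/L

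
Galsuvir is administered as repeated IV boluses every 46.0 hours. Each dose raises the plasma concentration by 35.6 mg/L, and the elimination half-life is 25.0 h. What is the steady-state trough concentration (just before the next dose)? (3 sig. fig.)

k = ln 2 / 25.0 = 0.02773 h⁻¹
Fraction remaining after one interval: e^(−kτ) = e^(−0.02773 × 46.0) = 0.2793
R = 1 / (1 − 0.2793) = 1.388
Css,max = 35.6 × 1.388 = 49.40 mg/L
Css,min = Css,max × e^(−kτ) = 49.40 × 0.2793 ≈ 13.8 mg/L

13.8 mg/L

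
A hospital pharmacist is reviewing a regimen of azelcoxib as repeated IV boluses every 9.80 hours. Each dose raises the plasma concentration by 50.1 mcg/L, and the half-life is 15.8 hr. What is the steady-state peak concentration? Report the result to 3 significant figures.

143 mcg/L

k = ln 2 / 15.8 = 0.04387 hr⁻¹
Fraction remaining after one interval: e^(−kτ) = e^(−0.04387 × 9.80) = 0.6506
R = 1 / (1 − 0.6506) = 2.862
Css,max = 50.1 × 2.862 ≈ 143 mcg/L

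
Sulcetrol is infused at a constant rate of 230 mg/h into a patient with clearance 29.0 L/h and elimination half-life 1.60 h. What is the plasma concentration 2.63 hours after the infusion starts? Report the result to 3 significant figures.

Css = rate / CL = 230 / 29.0 = 7.931 µg/mL
k = ln 2 / 1.60 = 0.4332 h⁻¹
C(t) = Css (1 − e^(−kt)) = 7.931 × (1 − e^(−1.139)) = 7.931 × 0.6800 ≈ 5.39 µg/mL

5.39 µg/mL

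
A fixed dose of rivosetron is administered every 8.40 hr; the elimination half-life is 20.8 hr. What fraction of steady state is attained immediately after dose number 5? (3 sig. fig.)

0.753

k = ln 2 / 20.8 = 0.03332 hr⁻¹
f_n = 1 − e^(−nkτ) = 1 − e^(−5 × 0.03332 × 8.40) = 1 − e^(−1.400) = 1 − 0.2467 ≈ 0.753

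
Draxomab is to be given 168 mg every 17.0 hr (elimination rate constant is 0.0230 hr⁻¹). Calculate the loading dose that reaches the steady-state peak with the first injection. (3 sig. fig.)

Accumulation ratio R = 1 / (1 − e^(−kτ)) = 1 / (1 − e^(−0.02300×17.0)) = 1 / (1 − 0.6764) = 3.090
Loading dose = maintenance dose × R = 168 × 3.090 ≈ 519 mg

519 mg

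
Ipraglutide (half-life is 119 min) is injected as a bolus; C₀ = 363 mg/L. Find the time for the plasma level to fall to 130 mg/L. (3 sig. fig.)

k = ln 2 / 119 = 0.005825 min⁻¹
C(t) = C₀ e^(−kt)  ⇒  t = ln(C₀/C) / k
t = ln(363/130) / 0.005825 = 1.027 / 0.005825 ≈ 176 minutes

176 minutes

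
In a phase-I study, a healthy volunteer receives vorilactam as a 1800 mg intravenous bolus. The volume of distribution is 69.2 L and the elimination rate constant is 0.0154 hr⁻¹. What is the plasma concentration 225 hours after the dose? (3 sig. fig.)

0.813 mg/L

C₀ = dose / V = 1800 / 69.2 = 26.01 mg/L
C(t) = C₀ e^(−kt) = 26.01 × e^(−0.01540 × 225) = 26.01 × e^(−3.465) = 26.01 × 0.03127 ≈ 0.813 mg/L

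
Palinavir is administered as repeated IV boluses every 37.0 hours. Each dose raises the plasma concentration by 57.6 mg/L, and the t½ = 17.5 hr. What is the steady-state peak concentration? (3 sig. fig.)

k = ln 2 / 17.5 = 0.03961 hr⁻¹
Fraction remaining after one interval: e^(−kτ) = e^(−0.03961 × 37.0) = 0.2310
R = 1 / (1 − 0.2310) = 1.300
Css,max = 57.6 × 1.300 ≈ 74.9 mg/L

74.9 mg/L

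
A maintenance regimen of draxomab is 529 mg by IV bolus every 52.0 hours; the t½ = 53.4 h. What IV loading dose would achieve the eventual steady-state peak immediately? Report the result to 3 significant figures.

1080 mg

k = ln 2 / 53.4 = 0.01298 h⁻¹
Accumulation ratio R = 1 / (1 − e^(−kτ)) = 1 / (1 − e^(−0.01298×52.0)) = 1 / (1 − 0.5092) = 2.037
Loading dose = maintenance dose × R = 529 × 2.037 ≈ 1080 mg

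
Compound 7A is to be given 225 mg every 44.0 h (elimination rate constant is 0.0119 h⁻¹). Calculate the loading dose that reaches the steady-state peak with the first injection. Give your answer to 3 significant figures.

552 mg

Accumulation ratio R = 1 / (1 − e^(−kτ)) = 1 / (1 − e^(−0.01190×44.0)) = 1 / (1 − 0.5924) = 2.453
Loading dose = maintenance dose × R = 225 × 2.453 ≈ 552 mg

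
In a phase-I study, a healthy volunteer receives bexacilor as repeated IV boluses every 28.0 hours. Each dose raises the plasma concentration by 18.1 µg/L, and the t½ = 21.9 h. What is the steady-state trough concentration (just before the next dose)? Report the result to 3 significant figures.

k = ln 2 / 21.9 = 0.03165 h⁻¹
Fraction remaining after one interval: e^(−kτ) = e^(−0.03165 × 28.0) = 0.4122
R = 1 / (1 − 0.4122) = 1.701
Css,max = 18.1 × 1.701 = 30.79 µg/L
Css,min = Css,max × e^(−kτ) = 30.79 × 0.4122 ≈ 12.7 µg/L

12.7 µg/L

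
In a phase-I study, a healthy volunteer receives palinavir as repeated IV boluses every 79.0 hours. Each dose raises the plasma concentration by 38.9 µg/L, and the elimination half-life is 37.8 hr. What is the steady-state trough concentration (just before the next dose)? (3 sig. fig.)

k = ln 2 / 37.8 = 0.01834 hr⁻¹
Fraction remaining after one interval: e^(−kτ) = e^(−0.01834 × 79.0) = 0.2349
R = 1 / (1 − 0.2349) = 1.307
Css,max = 38.9 × 1.307 = 50.84 µg/L
Css,min = Css,max × e^(−kτ) = 50.84 × 0.2349 ≈ 11.9 µg/L

11.9 µg/L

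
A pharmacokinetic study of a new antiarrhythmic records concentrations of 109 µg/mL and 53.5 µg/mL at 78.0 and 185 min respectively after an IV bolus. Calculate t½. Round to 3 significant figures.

k = ln(C₁/C₂) / (t₂ − t₁) = ln(109/53.5) / (185 − 78.0)
  = 0.7117 / 107.0 = 0.006651 min⁻¹
t½ = ln 2 / k = ln 2 / 0.006651 ≈ 104 minutes

104 minutes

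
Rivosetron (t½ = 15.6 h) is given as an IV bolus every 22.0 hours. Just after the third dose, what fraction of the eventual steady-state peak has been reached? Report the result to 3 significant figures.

0.947

k = ln 2 / 15.6 = 0.04443 h⁻¹
f_n = 1 − e^(−nkτ) = 1 − e^(−3 × 0.04443 × 22.0) = 1 − e^(−2.933) = 1 − 0.05326 ≈ 0.947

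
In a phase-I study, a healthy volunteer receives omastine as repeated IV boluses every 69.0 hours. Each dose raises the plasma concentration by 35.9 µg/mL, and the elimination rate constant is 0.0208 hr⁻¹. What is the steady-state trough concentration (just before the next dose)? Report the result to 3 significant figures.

Fraction remaining after one interval: e^(−kτ) = e^(−0.02080 × 69.0) = 0.2381
R = 1 / (1 − 0.2381) = 1.312
Css,max = 35.9 × 1.312 = 47.12 µg/mL
Css,min = Css,max × e^(−kτ) = 47.12 × 0.2381 ≈ 11.2 µg/mL

11.2 µg/mL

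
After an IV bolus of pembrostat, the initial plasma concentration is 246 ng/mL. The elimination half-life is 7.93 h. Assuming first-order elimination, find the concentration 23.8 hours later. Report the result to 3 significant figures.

k = ln 2 / 7.93 = 0.08741 h⁻¹
C(t) = C₀ e^(−kt) = 246 × e^(−0.08741 × 23.8) = 246 × e^(−2.080) = 246 × 0.1249 ≈ 30.7 ng/mL

30.7 ng/mL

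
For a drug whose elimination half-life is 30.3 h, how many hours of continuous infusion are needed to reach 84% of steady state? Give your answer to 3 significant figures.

k = ln 2 / 30.3 = 0.02288 h⁻¹
f = 1 − e^(−kt)  ⇒  t = −ln(1 − f) / k
t = −ln(1 − 0.84) / 0.02288 = 1.833 / 0.02288 ≈ 80.1 hours

80.1 hours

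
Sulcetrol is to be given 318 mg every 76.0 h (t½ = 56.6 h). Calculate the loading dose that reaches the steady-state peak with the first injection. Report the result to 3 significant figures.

k = ln 2 / 56.6 = 0.01225 h⁻¹
Accumulation ratio R = 1 / (1 − e^(−kτ)) = 1 / (1 − e^(−0.01225×76.0)) = 1 / (1 − 0.3943) = 1.651
Loading dose = maintenance dose × R = 318 × 1.651 ≈ 525 mg

525 mg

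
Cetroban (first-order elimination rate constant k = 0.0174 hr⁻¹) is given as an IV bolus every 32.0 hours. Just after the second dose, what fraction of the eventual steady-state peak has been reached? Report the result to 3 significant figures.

0.672

f_n = 1 − e^(−nkτ) = 1 − e^(−2 × 0.01740 × 32.0) = 1 − e^(−1.114) = 1 − 0.3284 ≈ 0.672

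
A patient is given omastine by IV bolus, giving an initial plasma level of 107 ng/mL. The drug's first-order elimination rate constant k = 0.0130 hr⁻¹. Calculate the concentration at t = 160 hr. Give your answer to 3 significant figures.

13.4 ng/mL

C(t) = C₀ e^(−kt) = 107 × e^(−0.01300 × 160) = 107 × e^(−2.080) = 107 × 0.1249 ≈ 13.4 ng/mL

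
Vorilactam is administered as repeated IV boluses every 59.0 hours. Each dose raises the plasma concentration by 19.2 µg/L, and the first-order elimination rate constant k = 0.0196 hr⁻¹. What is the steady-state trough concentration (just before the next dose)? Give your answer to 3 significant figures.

Fraction remaining after one interval: e^(−kτ) = e^(−0.01960 × 59.0) = 0.3146
R = 1 / (1 − 0.3146) = 1.459
Css,max = 19.2 × 1.459 = 28.01 µg/L
Css,min = Css,max × e^(−kτ) = 28.01 × 0.3146 ≈ 8.81 µg/L

8.81 µg/L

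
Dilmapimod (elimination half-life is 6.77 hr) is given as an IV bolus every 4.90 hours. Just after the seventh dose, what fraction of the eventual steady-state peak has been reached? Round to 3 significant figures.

0.970

k = ln 2 / 6.77 = 0.1024 hr⁻¹
f_n = 1 − e^(−nkτ) = 1 − e^(−7 × 0.1024 × 4.90) = 1 − e^(−3.512) = 1 − 0.02984 ≈ 0.970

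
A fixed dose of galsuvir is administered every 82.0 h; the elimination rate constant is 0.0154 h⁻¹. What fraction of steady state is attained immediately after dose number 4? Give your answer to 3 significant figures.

f_n = 1 − e^(−nkτ) = 1 − e^(−4 × 0.01540 × 82.0) = 1 − e^(−5.051) = 1 − 0.006402 ≈ 0.994

0.994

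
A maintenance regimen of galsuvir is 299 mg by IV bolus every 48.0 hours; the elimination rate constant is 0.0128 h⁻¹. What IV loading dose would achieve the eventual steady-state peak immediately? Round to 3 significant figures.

Accumulation ratio R = 1 / (1 − e^(−kτ)) = 1 / (1 − e^(−0.01280×48.0)) = 1 / (1 − 0.5410) = 2.178
Loading dose = maintenance dose × R = 299 × 2.178 ≈ 651 mg

651 mg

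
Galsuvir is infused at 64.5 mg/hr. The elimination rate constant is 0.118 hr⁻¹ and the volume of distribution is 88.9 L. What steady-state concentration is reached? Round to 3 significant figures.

CL = k · V = 0.118 × 88.9 = 10.49 L/hr
Css = rate / CL = 64.5 / 10.49 ≈ 6.15 mg/L

6.15 mg/L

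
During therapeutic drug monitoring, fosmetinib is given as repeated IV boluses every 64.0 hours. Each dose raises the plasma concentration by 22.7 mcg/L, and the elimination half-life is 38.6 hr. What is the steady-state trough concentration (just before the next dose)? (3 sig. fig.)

k = ln 2 / 38.6 = 0.01796 hr⁻¹
Fraction remaining after one interval: e^(−kτ) = e^(−0.01796 × 64.0) = 0.3169
R = 1 / (1 − 0.3169) = 1.464
Css,max = 22.7 × 1.464 = 33.23 mcg/L
Css,min = Css,max × e^(−kτ) = 33.23 × 0.3169 ≈ 10.5 mcg/L

10.5 mcg/L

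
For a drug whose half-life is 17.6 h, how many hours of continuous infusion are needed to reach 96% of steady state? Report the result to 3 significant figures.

k = ln 2 / 17.6 = 0.03938 h⁻¹
f = 1 − e^(−kt)  ⇒  t = −ln(1 − f) / k
t = −ln(1 − 0.96) / 0.03938 = 3.219 / 0.03938 ≈ 81.7 hours

81.7 hours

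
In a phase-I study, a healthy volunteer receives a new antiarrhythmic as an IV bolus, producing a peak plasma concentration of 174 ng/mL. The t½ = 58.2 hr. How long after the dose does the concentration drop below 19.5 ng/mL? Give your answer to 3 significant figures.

k = ln 2 / 58.2 = 0.01191 hr⁻¹
C(t) = C₀ e^(−kt)  ⇒  t = ln(C₀/C) / k
t = ln(174/19.5) / 0.01191 = 2.189 / 0.01191 ≈ 184 hours

184 hours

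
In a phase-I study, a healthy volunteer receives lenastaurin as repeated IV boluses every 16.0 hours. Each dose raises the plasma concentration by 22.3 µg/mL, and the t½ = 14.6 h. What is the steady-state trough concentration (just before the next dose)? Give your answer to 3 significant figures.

19.6 µg/mL

k = ln 2 / 14.6 = 0.04748 h⁻¹
Fraction remaining after one interval: e^(−kτ) = e^(−0.04748 × 16.0) = 0.4678
R = 1 / (1 − 0.4678) = 1.879
Css,max = 22.3 × 1.879 = 41.91 µg/mL
Css,min = Css,max × e^(−kτ) = 41.91 × 0.4678 ≈ 19.6 µg/mL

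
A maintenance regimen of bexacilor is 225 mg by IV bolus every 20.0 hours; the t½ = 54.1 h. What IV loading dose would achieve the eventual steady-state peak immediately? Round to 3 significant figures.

995 mg

k = ln 2 / 54.1 = 0.01281 h⁻¹
Accumulation ratio R = 1 / (1 − e^(−kτ)) = 1 / (1 − e^(−0.01281×20.0)) = 1 / (1 − 0.7740) = 4.424
Loading dose = maintenance dose × R = 225 × 4.424 ≈ 995 mg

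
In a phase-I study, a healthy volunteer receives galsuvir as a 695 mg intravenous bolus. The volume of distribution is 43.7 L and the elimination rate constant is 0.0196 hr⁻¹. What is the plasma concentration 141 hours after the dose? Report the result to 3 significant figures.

1.00 mg/L

C₀ = dose / V = 695 / 43.7 = 15.90 mg/L
C(t) = C₀ e^(−kt) = 15.90 × e^(−0.01960 × 141) = 15.90 × e^(−2.764) = 15.90 × 0.06306 ≈ 1.00 mg/L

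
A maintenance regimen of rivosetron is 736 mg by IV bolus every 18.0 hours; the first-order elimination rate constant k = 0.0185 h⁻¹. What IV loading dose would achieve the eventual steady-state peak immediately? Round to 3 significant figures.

2600 mg

Accumulation ratio R = 1 / (1 − e^(−kτ)) = 1 / (1 − e^(−0.01850×18.0)) = 1 / (1 − 0.7168) = 3.531
Loading dose = maintenance dose × R = 736 × 3.531 ≈ 2600 mg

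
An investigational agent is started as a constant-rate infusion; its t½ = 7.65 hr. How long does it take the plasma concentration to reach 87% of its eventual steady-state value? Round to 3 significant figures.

22.5 hours

k = ln 2 / 7.65 = 0.09061 hr⁻¹
f = 1 − e^(−kt)  ⇒  t = −ln(1 − f) / k
t = −ln(1 − 0.87) / 0.09061 = 2.040 / 0.09061 ≈ 22.5 hours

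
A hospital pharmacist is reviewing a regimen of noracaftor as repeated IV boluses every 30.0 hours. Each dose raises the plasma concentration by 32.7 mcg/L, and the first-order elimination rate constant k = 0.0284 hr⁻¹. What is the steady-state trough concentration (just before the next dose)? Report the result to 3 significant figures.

Fraction remaining after one interval: e^(−kτ) = e^(−0.02840 × 30.0) = 0.4266
R = 1 / (1 − 0.4266) = 1.744
Css,max = 32.7 × 1.744 = 57.02 mcg/L
Css,min = Css,max × e^(−kτ) = 57.02 × 0.4266 ≈ 24.3 mcg/L

24.3 mcg/L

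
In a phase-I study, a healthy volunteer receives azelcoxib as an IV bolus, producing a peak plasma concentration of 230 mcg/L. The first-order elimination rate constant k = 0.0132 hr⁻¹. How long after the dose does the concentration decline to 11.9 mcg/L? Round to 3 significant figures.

C(t) = C₀ e^(−kt)  ⇒  t = ln(C₀/C) / k
t = ln(230/11.9) / 0.01320 = 2.962 / 0.01320 ≈ 224 hours

224 hours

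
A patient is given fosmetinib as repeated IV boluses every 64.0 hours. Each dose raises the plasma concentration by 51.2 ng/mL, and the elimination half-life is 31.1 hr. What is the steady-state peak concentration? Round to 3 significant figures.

k = ln 2 / 31.1 = 0.02229 hr⁻¹
Fraction remaining after one interval: e^(−kτ) = e^(−0.02229 × 64.0) = 0.2402
R = 1 / (1 − 0.2402) = 1.316
Css,max = 51.2 × 1.316 ≈ 67.4 ng/mL

67.4 ng/mL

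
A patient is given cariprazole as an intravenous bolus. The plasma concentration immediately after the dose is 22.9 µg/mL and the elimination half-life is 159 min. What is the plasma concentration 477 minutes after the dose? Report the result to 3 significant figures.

k = ln 2 / 159 = 0.004359 min⁻¹
C(t) = C₀ e^(−kt) = 22.9 × e^(−0.004359 × 477) = 22.9 × e^(−2.079) = 22.9 × 0.1250 ≈ 2.86 µg/mL

2.86 µg/mL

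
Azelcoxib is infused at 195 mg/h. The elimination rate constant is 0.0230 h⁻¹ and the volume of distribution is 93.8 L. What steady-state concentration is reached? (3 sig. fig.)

CL = k · V = 0.0230 × 93.8 = 2.157 L/h
Css = rate / CL = 195 / 2.157 ≈ 90.4 µg/mL

90.4 µg/mL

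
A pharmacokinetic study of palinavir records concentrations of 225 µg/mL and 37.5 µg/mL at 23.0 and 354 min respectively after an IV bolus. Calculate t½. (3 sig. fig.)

k = ln(C₁/C₂) / (t₂ − t₁) = ln(225/37.5) / (354 − 23.0)
  = 1.792 / 331.0 = 0.005413 min⁻¹
t½ = ln 2 / k = ln 2 / 0.005413 ≈ 128 minutes

128 minutes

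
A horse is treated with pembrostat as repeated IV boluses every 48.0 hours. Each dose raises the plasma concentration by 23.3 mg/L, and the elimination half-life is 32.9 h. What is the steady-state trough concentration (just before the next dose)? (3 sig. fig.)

k = ln 2 / 32.9 = 0.02107 h⁻¹
Fraction remaining after one interval: e^(−kτ) = e^(−0.02107 × 48.0) = 0.3638
R = 1 / (1 − 0.3638) = 1.572
Css,max = 23.3 × 1.572 = 36.62 mg/L
Css,min = Css,max × e^(−kτ) = 36.62 × 0.3638 ≈ 13.3 mg/L

13.3 mg/L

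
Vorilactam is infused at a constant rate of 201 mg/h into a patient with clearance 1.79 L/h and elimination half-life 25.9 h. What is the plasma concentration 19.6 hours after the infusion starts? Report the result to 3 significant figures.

Css = rate / CL = 201 / 1.79 = 112.3 µg/mL
k = ln 2 / 25.9 = 0.02676 h⁻¹
C(t) = Css (1 − e^(−kt)) = 112.3 × (1 − e^(−0.5245)) = 112.3 × 0.4082 ≈ 45.8 µg/mL

45.8 µg/mL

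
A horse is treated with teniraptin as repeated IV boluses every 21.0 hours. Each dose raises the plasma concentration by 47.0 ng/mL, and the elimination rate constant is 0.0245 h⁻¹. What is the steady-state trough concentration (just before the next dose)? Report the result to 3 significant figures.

Fraction remaining after one interval: e^(−kτ) = e^(−0.02450 × 21.0) = 0.5978
R = 1 / (1 − 0.5978) = 2.486
Css,max = 47.0 × 2.486 = 116.9 ng/mL
Css,min = Css,max × e^(−kτ) = 116.9 × 0.5978 ≈ 69.9 ng/mL

69.9 ng/mL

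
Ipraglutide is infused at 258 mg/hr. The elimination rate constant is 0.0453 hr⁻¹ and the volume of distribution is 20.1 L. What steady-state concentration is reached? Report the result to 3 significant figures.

283 µg/mL

CL = k · V = 0.0453 × 20.1 = 0.9105 L/hr
Css = rate / CL = 258 / 0.9105 ≈ 283 µg/mL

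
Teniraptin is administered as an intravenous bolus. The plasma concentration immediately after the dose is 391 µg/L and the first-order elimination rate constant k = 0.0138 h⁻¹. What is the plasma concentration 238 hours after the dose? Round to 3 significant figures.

14.6 µg/L

C(t) = C₀ e^(−kt) = 391 × e^(−0.01380 × 238) = 391 × e^(−3.284) = 391 × 0.03746 ≈ 14.6 µg/L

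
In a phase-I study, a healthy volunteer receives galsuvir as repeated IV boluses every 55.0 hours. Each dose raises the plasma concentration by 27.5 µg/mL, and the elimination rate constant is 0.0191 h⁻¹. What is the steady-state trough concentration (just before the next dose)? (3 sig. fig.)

14.8 µg/mL

Fraction remaining after one interval: e^(−kτ) = e^(−0.01910 × 55.0) = 0.3498
R = 1 / (1 − 0.3498) = 1.538
Css,max = 27.5 × 1.538 = 42.29 µg/mL
Css,min = Css,max × e^(−kτ) = 42.29 × 0.3498 ≈ 14.8 µg/mL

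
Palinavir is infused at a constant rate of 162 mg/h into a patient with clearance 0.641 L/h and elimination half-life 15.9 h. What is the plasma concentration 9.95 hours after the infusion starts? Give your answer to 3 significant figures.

88.9 mg/L

Css = rate / CL = 162 / 0.641 = 252.7 mg/L
k = ln 2 / 15.9 = 0.04359 h⁻¹
C(t) = Css (1 − e^(−kt)) = 252.7 × (1 − e^(−0.4338)) = 252.7 × 0.3519 ≈ 88.9 mg/L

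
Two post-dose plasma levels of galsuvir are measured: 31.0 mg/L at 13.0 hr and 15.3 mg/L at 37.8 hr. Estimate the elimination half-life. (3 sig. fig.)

24.3 hours

k = ln(C₁/C₂) / (t₂ − t₁) = ln(31.0/15.3) / (37.8 − 13.0)
  = 0.7061 / 24.80 = 0.02847 hr⁻¹
t½ = ln 2 / k = ln 2 / 0.02847 ≈ 24.3 hours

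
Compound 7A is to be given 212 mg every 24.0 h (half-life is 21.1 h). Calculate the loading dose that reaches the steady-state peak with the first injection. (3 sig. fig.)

k = ln 2 / 21.1 = 0.03285 h⁻¹
Accumulation ratio R = 1 / (1 − e^(−kτ)) = 1 / (1 − e^(−0.03285×24.0)) = 1 / (1 − 0.4546) = 1.833
Loading dose = maintenance dose × R = 212 × 1.833 ≈ 389 mg

389 mg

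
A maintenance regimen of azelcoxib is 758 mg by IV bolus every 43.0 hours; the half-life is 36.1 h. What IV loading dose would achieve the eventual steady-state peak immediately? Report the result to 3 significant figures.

k = ln 2 / 36.1 = 0.01920 h⁻¹
Accumulation ratio R = 1 / (1 − e^(−kτ)) = 1 / (1 − e^(−0.01920×43.0)) = 1 / (1 − 0.4380) = 1.779
Loading dose = maintenance dose × R = 758 × 1.779 ≈ 1350 mg

1350 mg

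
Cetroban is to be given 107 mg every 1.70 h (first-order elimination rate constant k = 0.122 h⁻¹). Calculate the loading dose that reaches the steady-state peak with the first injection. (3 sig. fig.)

Accumulation ratio R = 1 / (1 − e^(−kτ)) = 1 / (1 − e^(−0.1220×1.70)) = 1 / (1 − 0.8127) = 5.339
Loading dose = maintenance dose × R = 107 × 5.339 ≈ 571 mg

571 mg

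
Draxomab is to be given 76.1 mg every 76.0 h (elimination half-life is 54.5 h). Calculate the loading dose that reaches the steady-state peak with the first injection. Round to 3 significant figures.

123 mg

k = ln 2 / 54.5 = 0.01272 h⁻¹
Accumulation ratio R = 1 / (1 − e^(−kτ)) = 1 / (1 − e^(−0.01272×76.0)) = 1 / (1 − 0.3804) = 1.614
Loading dose = maintenance dose × R = 76.1 × 1.614 ≈ 123 mg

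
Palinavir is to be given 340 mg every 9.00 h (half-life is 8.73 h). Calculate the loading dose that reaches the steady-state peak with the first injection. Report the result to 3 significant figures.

666 mg

k = ln 2 / 8.73 = 0.07940 h⁻¹
Accumulation ratio R = 1 / (1 − e^(−kτ)) = 1 / (1 − e^(−0.07940×9.00)) = 1 / (1 − 0.4894) = 1.958
Loading dose = maintenance dose × R = 340 × 1.958 ≈ 666 mg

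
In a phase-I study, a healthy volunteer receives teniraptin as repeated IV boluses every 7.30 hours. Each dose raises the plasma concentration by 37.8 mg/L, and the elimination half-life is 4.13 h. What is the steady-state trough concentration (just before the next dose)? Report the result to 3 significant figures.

k = ln 2 / 4.13 = 0.1678 h⁻¹
Fraction remaining after one interval: e^(−kτ) = e^(−0.1678 × 7.30) = 0.2937
R = 1 / (1 − 0.2937) = 1.416
Css,max = 37.8 × 1.416 = 53.52 mg/L
Css,min = Css,max × e^(−kτ) = 53.52 × 0.2937 ≈ 15.7 mg/L

15.7 mg/L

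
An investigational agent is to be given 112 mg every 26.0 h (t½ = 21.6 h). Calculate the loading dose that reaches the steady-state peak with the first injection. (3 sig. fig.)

198 mg

k = ln 2 / 21.6 = 0.03209 h⁻¹
Accumulation ratio R = 1 / (1 − e^(−kτ)) = 1 / (1 − e^(−0.03209×26.0)) = 1 / (1 − 0.4342) = 1.767
Loading dose = maintenance dose × R = 112 × 1.767 ≈ 198 mg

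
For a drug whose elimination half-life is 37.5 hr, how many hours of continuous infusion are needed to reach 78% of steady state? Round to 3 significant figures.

k = ln 2 / 37.5 = 0.01848 hr⁻¹
f = 1 − e^(−kt)  ⇒  t = −ln(1 − f) / k
t = −ln(1 − 0.78) / 0.01848 = 1.514 / 0.01848 ≈ 81.9 hours

81.9 hours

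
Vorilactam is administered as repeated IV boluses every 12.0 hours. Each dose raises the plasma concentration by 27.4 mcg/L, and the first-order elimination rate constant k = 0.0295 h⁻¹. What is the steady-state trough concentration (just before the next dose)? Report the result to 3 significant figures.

64.5 mcg/L

Fraction remaining after one interval: e^(−kτ) = e^(−0.02950 × 12.0) = 0.7019
R = 1 / (1 − 0.7019) = 3.354
Css,max = 27.4 × 3.354 = 91.91 mcg/L
Css,min = Css,max × e^(−kτ) = 91.91 × 0.7019 ≈ 64.5 mcg/L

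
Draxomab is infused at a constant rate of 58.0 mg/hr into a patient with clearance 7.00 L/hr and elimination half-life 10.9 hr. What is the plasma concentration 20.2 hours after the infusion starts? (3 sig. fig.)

Css = rate / CL = 58.0 / 7.00 = 8.286 µg/mL
k = ln 2 / 10.9 = 0.06359 hr⁻¹
C(t) = Css (1 − e^(−kt)) = 8.286 × (1 − e^(−1.285)) = 8.286 × 0.7232 ≈ 5.99 µg/mL

5.99 µg/mL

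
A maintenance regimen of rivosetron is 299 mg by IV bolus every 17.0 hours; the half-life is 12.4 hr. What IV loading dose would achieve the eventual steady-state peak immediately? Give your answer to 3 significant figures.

k = ln 2 / 12.4 = 0.05590 hr⁻¹
Accumulation ratio R = 1 / (1 − e^(−kτ)) = 1 / (1 − e^(−0.05590×17.0)) = 1 / (1 − 0.3866) = 1.630
Loading dose = maintenance dose × R = 299 × 1.630 ≈ 487 mg

487 mg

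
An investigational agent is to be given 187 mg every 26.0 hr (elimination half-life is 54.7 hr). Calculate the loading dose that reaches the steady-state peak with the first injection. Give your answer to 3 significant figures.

666 mg

k = ln 2 / 54.7 = 0.01267 hr⁻¹
Accumulation ratio R = 1 / (1 − e^(−kτ)) = 1 / (1 − e^(−0.01267×26.0)) = 1 / (1 − 0.7193) = 3.563
Loading dose = maintenance dose × R = 187 × 3.563 ≈ 666 mg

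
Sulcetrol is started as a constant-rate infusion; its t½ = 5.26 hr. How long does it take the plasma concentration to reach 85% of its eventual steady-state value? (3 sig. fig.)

k = ln 2 / 5.26 = 0.1318 hr⁻¹
f = 1 − e^(−kt)  ⇒  t = −ln(1 − f) / k
t = −ln(1 − 0.85) / 0.1318 = 1.897 / 0.1318 ≈ 14.4 hours

14.4 hours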